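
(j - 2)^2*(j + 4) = j^3 - 12*j + 16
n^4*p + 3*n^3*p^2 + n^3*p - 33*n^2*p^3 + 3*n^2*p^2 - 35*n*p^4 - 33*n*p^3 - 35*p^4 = (n - 5*p)*(n + p)*(n + 7*p)*(n*p + p)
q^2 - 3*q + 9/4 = (q - 3/2)^2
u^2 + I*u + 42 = (u - 6*I)*(u + 7*I)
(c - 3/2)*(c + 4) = c^2 + 5*c/2 - 6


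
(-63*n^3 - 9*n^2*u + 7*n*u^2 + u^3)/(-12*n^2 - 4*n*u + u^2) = (63*n^3 + 9*n^2*u - 7*n*u^2 - u^3)/(12*n^2 + 4*n*u - u^2)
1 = 1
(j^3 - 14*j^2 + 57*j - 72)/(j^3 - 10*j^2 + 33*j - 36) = (j - 8)/(j - 4)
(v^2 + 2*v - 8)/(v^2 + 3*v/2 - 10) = 2*(v - 2)/(2*v - 5)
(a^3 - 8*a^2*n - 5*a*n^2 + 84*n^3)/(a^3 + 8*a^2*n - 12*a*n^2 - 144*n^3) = (a^2 - 4*a*n - 21*n^2)/(a^2 + 12*a*n + 36*n^2)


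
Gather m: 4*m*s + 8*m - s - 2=m*(4*s + 8) - s - 2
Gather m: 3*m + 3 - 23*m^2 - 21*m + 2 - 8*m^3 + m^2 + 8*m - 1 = -8*m^3 - 22*m^2 - 10*m + 4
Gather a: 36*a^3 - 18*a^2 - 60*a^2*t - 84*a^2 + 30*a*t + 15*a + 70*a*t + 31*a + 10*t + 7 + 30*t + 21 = 36*a^3 + a^2*(-60*t - 102) + a*(100*t + 46) + 40*t + 28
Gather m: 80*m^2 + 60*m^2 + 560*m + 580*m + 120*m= 140*m^2 + 1260*m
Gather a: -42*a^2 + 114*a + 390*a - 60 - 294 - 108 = -42*a^2 + 504*a - 462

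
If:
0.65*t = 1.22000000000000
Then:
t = 1.88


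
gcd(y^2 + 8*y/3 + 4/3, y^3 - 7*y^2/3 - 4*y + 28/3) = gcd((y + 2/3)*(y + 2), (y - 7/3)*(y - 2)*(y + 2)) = y + 2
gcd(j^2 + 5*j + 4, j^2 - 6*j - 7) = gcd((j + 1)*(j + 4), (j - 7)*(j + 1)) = j + 1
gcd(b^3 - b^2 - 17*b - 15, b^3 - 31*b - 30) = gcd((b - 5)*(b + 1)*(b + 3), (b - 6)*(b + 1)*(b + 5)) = b + 1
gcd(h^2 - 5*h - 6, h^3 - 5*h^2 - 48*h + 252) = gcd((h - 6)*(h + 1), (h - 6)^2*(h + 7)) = h - 6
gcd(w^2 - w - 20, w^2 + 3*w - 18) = 1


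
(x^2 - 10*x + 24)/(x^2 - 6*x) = (x - 4)/x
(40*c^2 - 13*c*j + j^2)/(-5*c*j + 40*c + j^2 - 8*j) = (-8*c + j)/(j - 8)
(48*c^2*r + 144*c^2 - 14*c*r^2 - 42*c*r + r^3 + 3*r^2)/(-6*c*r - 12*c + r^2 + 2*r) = (-8*c*r - 24*c + r^2 + 3*r)/(r + 2)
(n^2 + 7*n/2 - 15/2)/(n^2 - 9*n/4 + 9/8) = 4*(n + 5)/(4*n - 3)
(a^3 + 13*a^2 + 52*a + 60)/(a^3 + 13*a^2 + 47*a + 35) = (a^2 + 8*a + 12)/(a^2 + 8*a + 7)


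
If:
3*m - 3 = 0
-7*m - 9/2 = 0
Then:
No Solution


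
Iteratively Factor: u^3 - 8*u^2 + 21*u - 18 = (u - 3)*(u^2 - 5*u + 6) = (u - 3)^2*(u - 2)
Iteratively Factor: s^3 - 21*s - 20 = (s + 4)*(s^2 - 4*s - 5) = (s - 5)*(s + 4)*(s + 1)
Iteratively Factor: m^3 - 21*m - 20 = (m + 1)*(m^2 - m - 20) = (m - 5)*(m + 1)*(m + 4)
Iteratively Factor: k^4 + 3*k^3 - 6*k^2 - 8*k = (k)*(k^3 + 3*k^2 - 6*k - 8) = k*(k + 4)*(k^2 - k - 2) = k*(k - 2)*(k + 4)*(k + 1)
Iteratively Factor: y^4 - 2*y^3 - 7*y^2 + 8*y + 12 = (y - 3)*(y^3 + y^2 - 4*y - 4) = (y - 3)*(y - 2)*(y^2 + 3*y + 2) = (y - 3)*(y - 2)*(y + 2)*(y + 1)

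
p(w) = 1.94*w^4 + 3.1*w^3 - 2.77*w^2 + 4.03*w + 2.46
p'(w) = 7.76*w^3 + 9.3*w^2 - 5.54*w + 4.03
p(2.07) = 62.05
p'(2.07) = 101.24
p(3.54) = 424.19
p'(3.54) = 445.21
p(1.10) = 10.51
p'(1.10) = 19.52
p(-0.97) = -5.17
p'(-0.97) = 11.07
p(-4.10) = 273.92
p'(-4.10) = -351.75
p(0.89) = 7.26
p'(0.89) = 11.94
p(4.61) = 1142.09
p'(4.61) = 936.40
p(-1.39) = -9.58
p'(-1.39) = 8.86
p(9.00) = 14802.60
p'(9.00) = 6364.51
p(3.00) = 230.46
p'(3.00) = 280.63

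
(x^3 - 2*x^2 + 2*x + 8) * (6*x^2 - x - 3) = 6*x^5 - 13*x^4 + 11*x^3 + 52*x^2 - 14*x - 24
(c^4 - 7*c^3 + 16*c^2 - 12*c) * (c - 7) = c^5 - 14*c^4 + 65*c^3 - 124*c^2 + 84*c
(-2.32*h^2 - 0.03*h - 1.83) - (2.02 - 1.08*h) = -2.32*h^2 + 1.05*h - 3.85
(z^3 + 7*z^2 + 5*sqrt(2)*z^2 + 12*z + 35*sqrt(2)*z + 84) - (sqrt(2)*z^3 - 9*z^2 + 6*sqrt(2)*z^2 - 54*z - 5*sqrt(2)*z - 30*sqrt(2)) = -sqrt(2)*z^3 + z^3 - sqrt(2)*z^2 + 16*z^2 + 40*sqrt(2)*z + 66*z + 30*sqrt(2) + 84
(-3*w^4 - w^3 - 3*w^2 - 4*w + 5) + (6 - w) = -3*w^4 - w^3 - 3*w^2 - 5*w + 11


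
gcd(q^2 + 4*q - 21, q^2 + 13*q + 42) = q + 7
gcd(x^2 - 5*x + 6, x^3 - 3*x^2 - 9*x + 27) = x - 3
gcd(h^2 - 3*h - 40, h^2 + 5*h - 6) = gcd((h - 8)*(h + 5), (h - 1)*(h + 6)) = 1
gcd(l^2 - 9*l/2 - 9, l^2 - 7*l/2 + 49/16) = 1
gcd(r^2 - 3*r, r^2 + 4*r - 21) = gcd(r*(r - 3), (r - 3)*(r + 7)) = r - 3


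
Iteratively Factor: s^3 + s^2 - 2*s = (s - 1)*(s^2 + 2*s) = (s - 1)*(s + 2)*(s)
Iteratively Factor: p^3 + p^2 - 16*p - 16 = (p - 4)*(p^2 + 5*p + 4) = (p - 4)*(p + 1)*(p + 4)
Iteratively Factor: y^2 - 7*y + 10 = (y - 2)*(y - 5)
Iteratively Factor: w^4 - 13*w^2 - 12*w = (w + 1)*(w^3 - w^2 - 12*w) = w*(w + 1)*(w^2 - w - 12) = w*(w - 4)*(w + 1)*(w + 3)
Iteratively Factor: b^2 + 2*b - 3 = (b - 1)*(b + 3)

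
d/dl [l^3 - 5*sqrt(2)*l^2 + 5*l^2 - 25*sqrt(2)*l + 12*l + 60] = 3*l^2 - 10*sqrt(2)*l + 10*l - 25*sqrt(2) + 12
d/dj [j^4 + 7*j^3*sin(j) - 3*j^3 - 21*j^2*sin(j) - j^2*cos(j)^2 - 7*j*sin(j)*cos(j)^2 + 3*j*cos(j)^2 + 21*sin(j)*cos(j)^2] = 7*j^3*cos(j) + 4*j^3 + j^2*sin(2*j) - 21*sqrt(2)*j^2*cos(j + pi/4) - 9*j^2 - 42*j*sin(j) - 3*j*sin(2*j) - 7*j*cos(j)/4 - j*cos(2*j) - 21*j*cos(3*j)/4 - j - 7*sin(j)/4 - 7*sin(3*j)/4 + 21*cos(j)/4 + 3*cos(2*j)/2 + 63*cos(3*j)/4 + 3/2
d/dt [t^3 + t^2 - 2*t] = 3*t^2 + 2*t - 2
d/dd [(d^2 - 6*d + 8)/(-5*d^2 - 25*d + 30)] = (-11*d^2 + 28*d + 4)/(5*(d^4 + 10*d^3 + 13*d^2 - 60*d + 36))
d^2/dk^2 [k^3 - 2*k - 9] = 6*k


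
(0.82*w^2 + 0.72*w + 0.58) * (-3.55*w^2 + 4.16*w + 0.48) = -2.911*w^4 + 0.8552*w^3 + 1.3298*w^2 + 2.7584*w + 0.2784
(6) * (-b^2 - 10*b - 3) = -6*b^2 - 60*b - 18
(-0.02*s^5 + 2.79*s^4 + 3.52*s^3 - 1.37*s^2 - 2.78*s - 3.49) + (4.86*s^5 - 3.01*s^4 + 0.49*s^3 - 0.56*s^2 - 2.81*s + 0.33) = 4.84*s^5 - 0.22*s^4 + 4.01*s^3 - 1.93*s^2 - 5.59*s - 3.16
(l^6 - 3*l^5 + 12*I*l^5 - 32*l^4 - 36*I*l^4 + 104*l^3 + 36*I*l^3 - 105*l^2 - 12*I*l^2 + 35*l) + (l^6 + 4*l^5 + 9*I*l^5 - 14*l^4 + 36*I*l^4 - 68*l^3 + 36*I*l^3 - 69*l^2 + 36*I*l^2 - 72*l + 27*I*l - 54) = 2*l^6 + l^5 + 21*I*l^5 - 46*l^4 + 36*l^3 + 72*I*l^3 - 174*l^2 + 24*I*l^2 - 37*l + 27*I*l - 54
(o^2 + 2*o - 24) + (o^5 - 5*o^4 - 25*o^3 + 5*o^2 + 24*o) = o^5 - 5*o^4 - 25*o^3 + 6*o^2 + 26*o - 24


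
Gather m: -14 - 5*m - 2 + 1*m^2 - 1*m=m^2 - 6*m - 16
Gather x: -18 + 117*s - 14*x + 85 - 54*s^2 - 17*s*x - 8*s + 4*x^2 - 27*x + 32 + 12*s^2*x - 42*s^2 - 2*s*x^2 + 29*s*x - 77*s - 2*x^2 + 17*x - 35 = -96*s^2 + 32*s + x^2*(2 - 2*s) + x*(12*s^2 + 12*s - 24) + 64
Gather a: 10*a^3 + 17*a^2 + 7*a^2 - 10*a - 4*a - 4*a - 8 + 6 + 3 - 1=10*a^3 + 24*a^2 - 18*a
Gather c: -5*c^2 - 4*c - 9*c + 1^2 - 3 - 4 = -5*c^2 - 13*c - 6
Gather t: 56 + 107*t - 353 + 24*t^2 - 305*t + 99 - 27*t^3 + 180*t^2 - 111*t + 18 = -27*t^3 + 204*t^2 - 309*t - 180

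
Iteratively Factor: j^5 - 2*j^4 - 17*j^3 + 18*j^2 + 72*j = (j + 2)*(j^4 - 4*j^3 - 9*j^2 + 36*j) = (j + 2)*(j + 3)*(j^3 - 7*j^2 + 12*j) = (j - 3)*(j + 2)*(j + 3)*(j^2 - 4*j) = (j - 4)*(j - 3)*(j + 2)*(j + 3)*(j)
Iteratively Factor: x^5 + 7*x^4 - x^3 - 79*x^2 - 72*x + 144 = (x + 4)*(x^4 + 3*x^3 - 13*x^2 - 27*x + 36) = (x + 4)^2*(x^3 - x^2 - 9*x + 9) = (x - 3)*(x + 4)^2*(x^2 + 2*x - 3) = (x - 3)*(x - 1)*(x + 4)^2*(x + 3)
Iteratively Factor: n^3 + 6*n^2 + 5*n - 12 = (n + 4)*(n^2 + 2*n - 3) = (n - 1)*(n + 4)*(n + 3)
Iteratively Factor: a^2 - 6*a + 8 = (a - 2)*(a - 4)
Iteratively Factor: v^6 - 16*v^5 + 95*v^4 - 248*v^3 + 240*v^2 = (v - 3)*(v^5 - 13*v^4 + 56*v^3 - 80*v^2) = (v - 4)*(v - 3)*(v^4 - 9*v^3 + 20*v^2) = v*(v - 4)*(v - 3)*(v^3 - 9*v^2 + 20*v) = v*(v - 5)*(v - 4)*(v - 3)*(v^2 - 4*v) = v^2*(v - 5)*(v - 4)*(v - 3)*(v - 4)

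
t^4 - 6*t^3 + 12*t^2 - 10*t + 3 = (t - 3)*(t - 1)^3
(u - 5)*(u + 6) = u^2 + u - 30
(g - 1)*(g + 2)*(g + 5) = g^3 + 6*g^2 + 3*g - 10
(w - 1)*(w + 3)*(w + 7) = w^3 + 9*w^2 + 11*w - 21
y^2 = y^2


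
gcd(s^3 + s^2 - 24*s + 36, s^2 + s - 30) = s + 6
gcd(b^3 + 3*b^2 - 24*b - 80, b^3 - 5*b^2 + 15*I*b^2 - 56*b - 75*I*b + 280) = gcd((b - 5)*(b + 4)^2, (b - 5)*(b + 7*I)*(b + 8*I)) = b - 5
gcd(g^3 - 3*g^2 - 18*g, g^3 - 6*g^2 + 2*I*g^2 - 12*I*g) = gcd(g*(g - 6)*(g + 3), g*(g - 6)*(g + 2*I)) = g^2 - 6*g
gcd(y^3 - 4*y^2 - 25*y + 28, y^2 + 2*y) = 1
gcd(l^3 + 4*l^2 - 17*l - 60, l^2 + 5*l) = l + 5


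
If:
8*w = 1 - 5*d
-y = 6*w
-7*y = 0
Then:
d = 1/5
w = 0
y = 0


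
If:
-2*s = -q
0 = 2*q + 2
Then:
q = -1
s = -1/2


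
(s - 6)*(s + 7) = s^2 + s - 42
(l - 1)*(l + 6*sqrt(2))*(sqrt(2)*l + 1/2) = sqrt(2)*l^3 - sqrt(2)*l^2 + 25*l^2/2 - 25*l/2 + 3*sqrt(2)*l - 3*sqrt(2)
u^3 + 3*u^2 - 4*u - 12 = (u - 2)*(u + 2)*(u + 3)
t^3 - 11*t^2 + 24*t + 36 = (t - 6)^2*(t + 1)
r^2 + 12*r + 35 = (r + 5)*(r + 7)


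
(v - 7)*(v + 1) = v^2 - 6*v - 7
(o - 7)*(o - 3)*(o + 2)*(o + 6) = o^4 - 2*o^3 - 47*o^2 + 48*o + 252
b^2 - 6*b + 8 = (b - 4)*(b - 2)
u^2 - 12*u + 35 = (u - 7)*(u - 5)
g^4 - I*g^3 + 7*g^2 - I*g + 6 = (g - 3*I)*(g - I)*(g + I)*(g + 2*I)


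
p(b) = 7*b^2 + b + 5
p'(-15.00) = -209.00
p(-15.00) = 1565.00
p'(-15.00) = -209.00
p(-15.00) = 1565.00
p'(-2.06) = -27.84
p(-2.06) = 32.65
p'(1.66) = 24.24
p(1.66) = 25.95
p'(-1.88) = -25.32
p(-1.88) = 27.86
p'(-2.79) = -38.06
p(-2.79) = 56.70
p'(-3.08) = -42.12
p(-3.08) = 68.32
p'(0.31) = 5.34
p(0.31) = 5.98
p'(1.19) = 17.66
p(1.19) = 16.10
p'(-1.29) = -17.06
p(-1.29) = 15.36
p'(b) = 14*b + 1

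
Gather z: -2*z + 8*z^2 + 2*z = 8*z^2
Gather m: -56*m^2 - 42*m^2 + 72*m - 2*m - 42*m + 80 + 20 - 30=-98*m^2 + 28*m + 70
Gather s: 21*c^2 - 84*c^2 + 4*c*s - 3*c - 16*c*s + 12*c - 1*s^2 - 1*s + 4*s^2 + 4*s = -63*c^2 + 9*c + 3*s^2 + s*(3 - 12*c)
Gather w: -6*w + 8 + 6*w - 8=0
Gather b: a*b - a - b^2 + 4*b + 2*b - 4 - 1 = -a - b^2 + b*(a + 6) - 5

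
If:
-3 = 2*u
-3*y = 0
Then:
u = -3/2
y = 0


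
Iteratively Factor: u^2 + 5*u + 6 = (u + 2)*(u + 3)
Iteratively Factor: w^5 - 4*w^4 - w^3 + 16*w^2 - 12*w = (w - 1)*(w^4 - 3*w^3 - 4*w^2 + 12*w) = (w - 1)*(w + 2)*(w^3 - 5*w^2 + 6*w) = w*(w - 1)*(w + 2)*(w^2 - 5*w + 6) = w*(w - 2)*(w - 1)*(w + 2)*(w - 3)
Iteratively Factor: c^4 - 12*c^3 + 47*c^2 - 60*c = (c - 4)*(c^3 - 8*c^2 + 15*c) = (c - 5)*(c - 4)*(c^2 - 3*c) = (c - 5)*(c - 4)*(c - 3)*(c)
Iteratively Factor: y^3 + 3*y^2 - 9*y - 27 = (y + 3)*(y^2 - 9) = (y + 3)^2*(y - 3)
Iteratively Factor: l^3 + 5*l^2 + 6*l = (l + 2)*(l^2 + 3*l) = l*(l + 2)*(l + 3)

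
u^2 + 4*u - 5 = (u - 1)*(u + 5)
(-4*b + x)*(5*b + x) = -20*b^2 + b*x + x^2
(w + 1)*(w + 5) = w^2 + 6*w + 5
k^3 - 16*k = k*(k - 4)*(k + 4)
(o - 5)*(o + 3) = o^2 - 2*o - 15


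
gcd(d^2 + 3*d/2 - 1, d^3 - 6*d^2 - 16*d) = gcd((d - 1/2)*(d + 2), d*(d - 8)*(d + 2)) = d + 2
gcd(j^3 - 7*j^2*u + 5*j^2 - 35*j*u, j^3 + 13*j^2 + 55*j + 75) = j + 5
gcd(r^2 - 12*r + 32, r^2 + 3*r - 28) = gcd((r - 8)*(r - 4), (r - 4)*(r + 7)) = r - 4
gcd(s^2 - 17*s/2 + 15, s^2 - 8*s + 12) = s - 6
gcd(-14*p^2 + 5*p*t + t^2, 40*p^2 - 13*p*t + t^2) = 1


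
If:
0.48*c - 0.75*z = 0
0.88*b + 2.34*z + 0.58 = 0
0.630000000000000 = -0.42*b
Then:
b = -1.50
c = 0.49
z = 0.32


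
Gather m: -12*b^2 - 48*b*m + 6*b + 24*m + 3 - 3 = -12*b^2 + 6*b + m*(24 - 48*b)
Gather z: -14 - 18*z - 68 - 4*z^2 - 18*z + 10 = -4*z^2 - 36*z - 72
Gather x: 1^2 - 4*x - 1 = -4*x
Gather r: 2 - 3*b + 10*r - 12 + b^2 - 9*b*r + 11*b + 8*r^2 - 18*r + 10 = b^2 + 8*b + 8*r^2 + r*(-9*b - 8)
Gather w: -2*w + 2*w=0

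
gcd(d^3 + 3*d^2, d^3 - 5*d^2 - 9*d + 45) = d + 3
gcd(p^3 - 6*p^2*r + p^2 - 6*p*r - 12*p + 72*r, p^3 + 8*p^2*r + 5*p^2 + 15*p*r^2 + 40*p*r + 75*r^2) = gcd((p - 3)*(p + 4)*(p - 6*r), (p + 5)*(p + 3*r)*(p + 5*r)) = 1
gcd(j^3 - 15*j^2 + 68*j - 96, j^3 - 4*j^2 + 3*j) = j - 3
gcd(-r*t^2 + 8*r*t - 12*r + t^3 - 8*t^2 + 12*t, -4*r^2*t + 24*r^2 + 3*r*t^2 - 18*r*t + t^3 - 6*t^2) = r*t - 6*r - t^2 + 6*t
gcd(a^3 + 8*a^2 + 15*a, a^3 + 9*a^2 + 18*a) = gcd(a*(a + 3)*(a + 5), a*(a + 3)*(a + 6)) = a^2 + 3*a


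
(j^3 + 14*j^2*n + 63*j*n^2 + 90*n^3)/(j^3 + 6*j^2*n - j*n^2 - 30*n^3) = (j + 6*n)/(j - 2*n)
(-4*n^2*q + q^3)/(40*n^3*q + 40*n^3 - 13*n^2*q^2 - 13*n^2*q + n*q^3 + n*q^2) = q*(-4*n^2 + q^2)/(n*(40*n^2*q + 40*n^2 - 13*n*q^2 - 13*n*q + q^3 + q^2))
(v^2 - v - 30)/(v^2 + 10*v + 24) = (v^2 - v - 30)/(v^2 + 10*v + 24)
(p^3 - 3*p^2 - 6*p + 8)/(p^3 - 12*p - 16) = (p - 1)/(p + 2)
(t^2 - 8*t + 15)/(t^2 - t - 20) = (t - 3)/(t + 4)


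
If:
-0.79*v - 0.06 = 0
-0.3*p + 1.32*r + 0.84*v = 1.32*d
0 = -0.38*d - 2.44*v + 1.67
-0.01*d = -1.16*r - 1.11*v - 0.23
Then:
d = 4.88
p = -22.06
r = -0.08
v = -0.08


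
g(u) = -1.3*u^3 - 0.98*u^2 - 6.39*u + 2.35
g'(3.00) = -47.37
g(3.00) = -60.74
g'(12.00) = -591.51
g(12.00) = -2461.85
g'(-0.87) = -7.64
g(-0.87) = 8.02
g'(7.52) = -241.68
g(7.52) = -653.96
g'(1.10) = -13.26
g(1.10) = -7.60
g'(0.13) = -6.71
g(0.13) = 1.50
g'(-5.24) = -103.20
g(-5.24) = 195.97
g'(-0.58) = -6.57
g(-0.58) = 5.98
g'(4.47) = -93.08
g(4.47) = -161.90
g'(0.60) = -8.97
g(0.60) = -2.12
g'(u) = -3.9*u^2 - 1.96*u - 6.39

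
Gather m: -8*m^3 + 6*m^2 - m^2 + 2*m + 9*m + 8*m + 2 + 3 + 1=-8*m^3 + 5*m^2 + 19*m + 6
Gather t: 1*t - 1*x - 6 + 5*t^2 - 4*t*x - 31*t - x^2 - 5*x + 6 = 5*t^2 + t*(-4*x - 30) - x^2 - 6*x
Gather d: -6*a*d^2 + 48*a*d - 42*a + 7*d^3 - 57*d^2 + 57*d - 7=-42*a + 7*d^3 + d^2*(-6*a - 57) + d*(48*a + 57) - 7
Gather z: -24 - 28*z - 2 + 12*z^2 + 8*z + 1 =12*z^2 - 20*z - 25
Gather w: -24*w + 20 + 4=24 - 24*w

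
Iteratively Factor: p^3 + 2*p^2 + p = (p + 1)*(p^2 + p) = p*(p + 1)*(p + 1)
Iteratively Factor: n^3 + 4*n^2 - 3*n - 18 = (n - 2)*(n^2 + 6*n + 9) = (n - 2)*(n + 3)*(n + 3)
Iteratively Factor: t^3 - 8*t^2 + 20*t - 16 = (t - 2)*(t^2 - 6*t + 8) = (t - 4)*(t - 2)*(t - 2)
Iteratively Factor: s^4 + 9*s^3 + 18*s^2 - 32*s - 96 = (s + 4)*(s^3 + 5*s^2 - 2*s - 24) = (s + 3)*(s + 4)*(s^2 + 2*s - 8) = (s + 3)*(s + 4)^2*(s - 2)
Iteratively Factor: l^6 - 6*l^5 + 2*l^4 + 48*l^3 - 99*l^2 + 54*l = (l)*(l^5 - 6*l^4 + 2*l^3 + 48*l^2 - 99*l + 54) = l*(l + 3)*(l^4 - 9*l^3 + 29*l^2 - 39*l + 18) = l*(l - 3)*(l + 3)*(l^3 - 6*l^2 + 11*l - 6) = l*(l - 3)^2*(l + 3)*(l^2 - 3*l + 2) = l*(l - 3)^2*(l - 1)*(l + 3)*(l - 2)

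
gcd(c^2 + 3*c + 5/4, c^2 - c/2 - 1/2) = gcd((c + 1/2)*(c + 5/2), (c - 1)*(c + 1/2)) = c + 1/2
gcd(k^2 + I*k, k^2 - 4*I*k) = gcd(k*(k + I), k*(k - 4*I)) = k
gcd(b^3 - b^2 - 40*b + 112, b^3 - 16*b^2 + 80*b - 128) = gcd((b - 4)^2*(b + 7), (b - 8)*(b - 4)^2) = b^2 - 8*b + 16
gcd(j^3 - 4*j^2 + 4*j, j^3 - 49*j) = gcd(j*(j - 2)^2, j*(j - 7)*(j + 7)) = j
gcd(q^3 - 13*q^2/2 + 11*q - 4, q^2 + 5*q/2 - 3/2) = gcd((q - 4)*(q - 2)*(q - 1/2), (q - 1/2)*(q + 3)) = q - 1/2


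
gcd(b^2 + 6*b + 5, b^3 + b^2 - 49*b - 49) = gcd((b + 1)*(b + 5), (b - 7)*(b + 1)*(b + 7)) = b + 1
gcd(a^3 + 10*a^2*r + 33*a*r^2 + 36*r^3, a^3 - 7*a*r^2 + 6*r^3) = a + 3*r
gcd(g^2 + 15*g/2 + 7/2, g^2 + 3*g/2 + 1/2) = g + 1/2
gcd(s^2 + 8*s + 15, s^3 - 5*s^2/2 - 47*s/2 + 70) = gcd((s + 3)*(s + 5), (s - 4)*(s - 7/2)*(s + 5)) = s + 5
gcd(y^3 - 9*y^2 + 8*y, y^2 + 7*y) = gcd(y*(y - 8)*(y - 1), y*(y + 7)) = y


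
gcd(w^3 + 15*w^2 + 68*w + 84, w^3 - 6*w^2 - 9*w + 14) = w + 2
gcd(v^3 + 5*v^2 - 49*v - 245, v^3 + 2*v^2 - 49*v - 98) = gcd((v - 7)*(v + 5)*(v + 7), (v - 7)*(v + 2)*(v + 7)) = v^2 - 49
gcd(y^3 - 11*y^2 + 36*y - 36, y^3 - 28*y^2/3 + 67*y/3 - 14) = y - 6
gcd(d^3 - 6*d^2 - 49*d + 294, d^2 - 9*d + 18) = d - 6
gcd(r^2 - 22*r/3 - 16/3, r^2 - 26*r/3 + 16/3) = r - 8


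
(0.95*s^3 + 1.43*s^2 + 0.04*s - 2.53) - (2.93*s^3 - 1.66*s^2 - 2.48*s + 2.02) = -1.98*s^3 + 3.09*s^2 + 2.52*s - 4.55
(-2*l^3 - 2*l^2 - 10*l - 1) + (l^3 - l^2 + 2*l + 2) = -l^3 - 3*l^2 - 8*l + 1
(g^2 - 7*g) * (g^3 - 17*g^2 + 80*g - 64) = g^5 - 24*g^4 + 199*g^3 - 624*g^2 + 448*g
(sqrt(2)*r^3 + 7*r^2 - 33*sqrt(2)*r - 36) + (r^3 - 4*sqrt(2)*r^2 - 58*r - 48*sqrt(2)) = r^3 + sqrt(2)*r^3 - 4*sqrt(2)*r^2 + 7*r^2 - 58*r - 33*sqrt(2)*r - 48*sqrt(2) - 36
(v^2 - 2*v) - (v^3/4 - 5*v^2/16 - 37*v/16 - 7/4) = -v^3/4 + 21*v^2/16 + 5*v/16 + 7/4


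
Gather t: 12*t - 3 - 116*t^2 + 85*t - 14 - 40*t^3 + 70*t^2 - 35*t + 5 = -40*t^3 - 46*t^2 + 62*t - 12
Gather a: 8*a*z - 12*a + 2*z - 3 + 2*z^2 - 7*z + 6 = a*(8*z - 12) + 2*z^2 - 5*z + 3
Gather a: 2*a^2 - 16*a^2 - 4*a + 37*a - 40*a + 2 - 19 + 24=-14*a^2 - 7*a + 7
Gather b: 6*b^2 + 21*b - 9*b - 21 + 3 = 6*b^2 + 12*b - 18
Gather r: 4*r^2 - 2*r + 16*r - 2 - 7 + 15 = 4*r^2 + 14*r + 6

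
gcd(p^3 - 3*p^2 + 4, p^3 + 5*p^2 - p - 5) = p + 1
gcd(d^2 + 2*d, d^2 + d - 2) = d + 2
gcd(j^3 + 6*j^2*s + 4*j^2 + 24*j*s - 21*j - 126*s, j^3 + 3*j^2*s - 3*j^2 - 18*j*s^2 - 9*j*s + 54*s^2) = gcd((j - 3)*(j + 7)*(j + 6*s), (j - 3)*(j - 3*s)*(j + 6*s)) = j^2 + 6*j*s - 3*j - 18*s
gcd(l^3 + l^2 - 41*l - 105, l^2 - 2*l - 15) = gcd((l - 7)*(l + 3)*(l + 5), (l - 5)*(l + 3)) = l + 3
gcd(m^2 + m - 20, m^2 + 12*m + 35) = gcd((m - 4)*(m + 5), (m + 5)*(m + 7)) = m + 5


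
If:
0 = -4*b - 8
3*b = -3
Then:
No Solution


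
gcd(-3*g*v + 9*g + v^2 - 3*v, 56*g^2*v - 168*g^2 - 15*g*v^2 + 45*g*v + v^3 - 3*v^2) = v - 3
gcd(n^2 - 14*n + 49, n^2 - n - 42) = n - 7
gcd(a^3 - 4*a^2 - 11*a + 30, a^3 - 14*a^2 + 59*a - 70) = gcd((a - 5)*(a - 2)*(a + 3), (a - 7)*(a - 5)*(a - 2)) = a^2 - 7*a + 10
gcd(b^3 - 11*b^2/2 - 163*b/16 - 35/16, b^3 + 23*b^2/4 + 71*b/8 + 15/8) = b + 1/4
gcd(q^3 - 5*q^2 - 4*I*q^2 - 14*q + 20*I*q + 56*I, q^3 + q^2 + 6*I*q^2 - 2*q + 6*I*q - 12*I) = q + 2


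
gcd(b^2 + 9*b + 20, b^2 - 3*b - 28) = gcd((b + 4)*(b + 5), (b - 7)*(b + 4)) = b + 4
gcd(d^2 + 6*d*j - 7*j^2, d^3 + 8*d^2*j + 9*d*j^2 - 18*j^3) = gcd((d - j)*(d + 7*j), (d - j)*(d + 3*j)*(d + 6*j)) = d - j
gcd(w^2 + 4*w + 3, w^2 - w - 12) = w + 3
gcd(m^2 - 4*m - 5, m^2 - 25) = m - 5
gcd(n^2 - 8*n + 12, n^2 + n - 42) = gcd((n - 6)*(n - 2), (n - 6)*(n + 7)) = n - 6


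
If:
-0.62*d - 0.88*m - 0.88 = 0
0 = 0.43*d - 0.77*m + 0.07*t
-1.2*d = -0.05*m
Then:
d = -0.04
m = -0.97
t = -10.44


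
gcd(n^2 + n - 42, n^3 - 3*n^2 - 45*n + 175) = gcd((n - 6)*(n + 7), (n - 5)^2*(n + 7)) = n + 7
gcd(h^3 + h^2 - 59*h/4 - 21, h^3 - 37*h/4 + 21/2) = h + 7/2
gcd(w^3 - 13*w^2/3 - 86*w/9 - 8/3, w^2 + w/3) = w + 1/3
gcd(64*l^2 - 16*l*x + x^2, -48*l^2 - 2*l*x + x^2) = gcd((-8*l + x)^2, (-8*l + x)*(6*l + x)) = -8*l + x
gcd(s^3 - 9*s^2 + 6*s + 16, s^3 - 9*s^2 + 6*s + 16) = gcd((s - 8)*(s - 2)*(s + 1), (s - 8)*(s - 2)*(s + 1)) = s^3 - 9*s^2 + 6*s + 16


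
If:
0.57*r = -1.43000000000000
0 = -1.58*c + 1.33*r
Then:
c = -2.11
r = -2.51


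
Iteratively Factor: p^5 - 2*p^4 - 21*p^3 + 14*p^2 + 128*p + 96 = (p + 2)*(p^4 - 4*p^3 - 13*p^2 + 40*p + 48) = (p - 4)*(p + 2)*(p^3 - 13*p - 12) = (p - 4)*(p + 1)*(p + 2)*(p^2 - p - 12) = (p - 4)^2*(p + 1)*(p + 2)*(p + 3)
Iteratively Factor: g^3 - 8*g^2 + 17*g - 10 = (g - 5)*(g^2 - 3*g + 2) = (g - 5)*(g - 1)*(g - 2)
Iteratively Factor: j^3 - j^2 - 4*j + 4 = (j + 2)*(j^2 - 3*j + 2) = (j - 2)*(j + 2)*(j - 1)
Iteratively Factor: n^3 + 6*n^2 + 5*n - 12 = (n + 4)*(n^2 + 2*n - 3) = (n - 1)*(n + 4)*(n + 3)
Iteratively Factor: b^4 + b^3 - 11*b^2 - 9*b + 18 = (b - 1)*(b^3 + 2*b^2 - 9*b - 18) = (b - 1)*(b + 2)*(b^2 - 9) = (b - 3)*(b - 1)*(b + 2)*(b + 3)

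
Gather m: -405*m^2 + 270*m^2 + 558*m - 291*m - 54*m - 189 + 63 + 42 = -135*m^2 + 213*m - 84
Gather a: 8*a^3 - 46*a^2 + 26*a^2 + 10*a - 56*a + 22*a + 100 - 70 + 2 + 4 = 8*a^3 - 20*a^2 - 24*a + 36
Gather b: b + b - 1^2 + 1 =2*b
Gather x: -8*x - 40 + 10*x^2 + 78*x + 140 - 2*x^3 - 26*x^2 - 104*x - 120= -2*x^3 - 16*x^2 - 34*x - 20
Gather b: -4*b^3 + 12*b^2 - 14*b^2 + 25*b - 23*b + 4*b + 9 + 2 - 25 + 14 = -4*b^3 - 2*b^2 + 6*b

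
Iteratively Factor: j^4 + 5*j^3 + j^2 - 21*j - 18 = (j + 3)*(j^3 + 2*j^2 - 5*j - 6) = (j + 1)*(j + 3)*(j^2 + j - 6) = (j - 2)*(j + 1)*(j + 3)*(j + 3)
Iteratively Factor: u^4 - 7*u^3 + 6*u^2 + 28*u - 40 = (u - 2)*(u^3 - 5*u^2 - 4*u + 20) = (u - 2)^2*(u^2 - 3*u - 10) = (u - 2)^2*(u + 2)*(u - 5)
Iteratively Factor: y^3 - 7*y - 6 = (y + 2)*(y^2 - 2*y - 3) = (y + 1)*(y + 2)*(y - 3)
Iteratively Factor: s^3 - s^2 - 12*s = (s + 3)*(s^2 - 4*s) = (s - 4)*(s + 3)*(s)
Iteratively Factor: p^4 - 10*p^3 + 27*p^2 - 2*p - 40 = (p - 2)*(p^3 - 8*p^2 + 11*p + 20) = (p - 5)*(p - 2)*(p^2 - 3*p - 4) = (p - 5)*(p - 2)*(p + 1)*(p - 4)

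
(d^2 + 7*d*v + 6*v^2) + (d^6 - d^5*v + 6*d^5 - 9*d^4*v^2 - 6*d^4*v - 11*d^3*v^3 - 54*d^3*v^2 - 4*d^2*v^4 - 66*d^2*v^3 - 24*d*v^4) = d^6 - d^5*v + 6*d^5 - 9*d^4*v^2 - 6*d^4*v - 11*d^3*v^3 - 54*d^3*v^2 - 4*d^2*v^4 - 66*d^2*v^3 + d^2 - 24*d*v^4 + 7*d*v + 6*v^2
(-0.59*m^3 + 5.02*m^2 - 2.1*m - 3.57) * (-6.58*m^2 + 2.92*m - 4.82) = 3.8822*m^5 - 34.7544*m^4 + 31.3202*m^3 - 6.8378*m^2 - 0.302399999999997*m + 17.2074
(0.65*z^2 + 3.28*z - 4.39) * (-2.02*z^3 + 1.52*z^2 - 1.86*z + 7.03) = -1.313*z^5 - 5.6376*z^4 + 12.6444*z^3 - 8.2041*z^2 + 31.2238*z - 30.8617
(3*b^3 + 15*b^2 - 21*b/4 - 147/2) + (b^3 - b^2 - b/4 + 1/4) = 4*b^3 + 14*b^2 - 11*b/2 - 293/4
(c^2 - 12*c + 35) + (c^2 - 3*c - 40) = 2*c^2 - 15*c - 5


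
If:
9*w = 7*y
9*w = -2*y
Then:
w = 0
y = 0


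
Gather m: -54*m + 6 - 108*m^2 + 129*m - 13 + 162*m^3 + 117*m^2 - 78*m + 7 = 162*m^3 + 9*m^2 - 3*m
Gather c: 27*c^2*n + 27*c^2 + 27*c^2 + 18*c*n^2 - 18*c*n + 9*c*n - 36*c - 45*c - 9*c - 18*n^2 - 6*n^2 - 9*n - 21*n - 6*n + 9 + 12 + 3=c^2*(27*n + 54) + c*(18*n^2 - 9*n - 90) - 24*n^2 - 36*n + 24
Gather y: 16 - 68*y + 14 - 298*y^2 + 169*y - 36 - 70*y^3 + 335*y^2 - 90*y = -70*y^3 + 37*y^2 + 11*y - 6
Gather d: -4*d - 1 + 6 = 5 - 4*d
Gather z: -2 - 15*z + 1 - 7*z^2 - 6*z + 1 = -7*z^2 - 21*z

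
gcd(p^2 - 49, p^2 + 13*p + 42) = p + 7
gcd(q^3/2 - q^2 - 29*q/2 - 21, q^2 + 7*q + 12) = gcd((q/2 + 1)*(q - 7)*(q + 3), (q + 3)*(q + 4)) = q + 3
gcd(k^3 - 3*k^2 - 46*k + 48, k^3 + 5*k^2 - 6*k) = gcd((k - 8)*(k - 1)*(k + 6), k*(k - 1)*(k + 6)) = k^2 + 5*k - 6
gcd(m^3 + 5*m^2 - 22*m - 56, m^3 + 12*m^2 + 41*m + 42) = m^2 + 9*m + 14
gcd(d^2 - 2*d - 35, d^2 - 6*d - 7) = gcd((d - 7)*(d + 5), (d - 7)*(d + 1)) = d - 7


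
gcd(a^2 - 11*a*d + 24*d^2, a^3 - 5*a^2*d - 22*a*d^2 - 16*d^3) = a - 8*d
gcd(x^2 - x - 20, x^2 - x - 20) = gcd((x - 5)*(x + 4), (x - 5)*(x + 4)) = x^2 - x - 20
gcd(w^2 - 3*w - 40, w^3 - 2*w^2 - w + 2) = 1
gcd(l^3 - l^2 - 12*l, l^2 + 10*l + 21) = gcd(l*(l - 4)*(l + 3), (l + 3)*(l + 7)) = l + 3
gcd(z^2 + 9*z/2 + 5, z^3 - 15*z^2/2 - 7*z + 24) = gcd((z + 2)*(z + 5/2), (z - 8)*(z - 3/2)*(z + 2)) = z + 2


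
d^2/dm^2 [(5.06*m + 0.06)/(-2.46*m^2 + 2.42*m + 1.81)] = ((4.92*m - 2.42)*(5.06*m + 0.06)*(9.84*m - 4.84) + (74.6856*m - 24.1952)*(-2.46*m^2 + 2.42*m + 1.81))/(-2.46*m^2 + 2.42*m + 1.81)^3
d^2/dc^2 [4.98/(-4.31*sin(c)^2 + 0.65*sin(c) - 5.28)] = (370.035912*sin(c)^4 - 41.85441*sin(c)^3 - 1006.265274*sin(c)^2 + 100.80018*sin(c) + 222.449628)/(4.31*sin(c)^2 - 0.65*sin(c) + 5.28)^3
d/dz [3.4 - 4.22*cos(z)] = 4.22*sin(z)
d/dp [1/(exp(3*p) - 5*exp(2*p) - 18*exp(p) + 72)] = (-3*exp(2*p) + 10*exp(p) + 18)*exp(p)/(exp(3*p) - 5*exp(2*p) - 18*exp(p) + 72)^2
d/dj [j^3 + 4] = 3*j^2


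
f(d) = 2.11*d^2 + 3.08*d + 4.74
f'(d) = 4.22*d + 3.08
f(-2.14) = 7.81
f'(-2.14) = -5.95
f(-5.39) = 49.44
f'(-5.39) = -19.67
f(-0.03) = 4.65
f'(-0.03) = 2.95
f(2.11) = 20.63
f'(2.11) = 11.98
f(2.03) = 19.69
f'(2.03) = 11.65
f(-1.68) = 5.52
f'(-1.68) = -4.01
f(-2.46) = 9.93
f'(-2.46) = -7.30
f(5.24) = 78.81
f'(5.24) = 25.19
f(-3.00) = 14.49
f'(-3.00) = -9.58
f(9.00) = 203.37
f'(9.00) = 41.06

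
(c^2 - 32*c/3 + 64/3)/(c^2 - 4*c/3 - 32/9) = 3*(c - 8)/(3*c + 4)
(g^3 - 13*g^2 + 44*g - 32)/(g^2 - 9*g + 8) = g - 4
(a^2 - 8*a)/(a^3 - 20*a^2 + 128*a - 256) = a/(a^2 - 12*a + 32)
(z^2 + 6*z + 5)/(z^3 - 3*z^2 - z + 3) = (z + 5)/(z^2 - 4*z + 3)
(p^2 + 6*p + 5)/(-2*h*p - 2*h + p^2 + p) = (p + 5)/(-2*h + p)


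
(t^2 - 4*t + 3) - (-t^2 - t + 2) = 2*t^2 - 3*t + 1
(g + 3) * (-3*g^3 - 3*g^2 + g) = -3*g^4 - 12*g^3 - 8*g^2 + 3*g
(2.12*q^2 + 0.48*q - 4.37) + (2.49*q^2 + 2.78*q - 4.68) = 4.61*q^2 + 3.26*q - 9.05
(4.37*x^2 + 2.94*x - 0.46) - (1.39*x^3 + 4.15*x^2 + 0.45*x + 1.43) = -1.39*x^3 + 0.22*x^2 + 2.49*x - 1.89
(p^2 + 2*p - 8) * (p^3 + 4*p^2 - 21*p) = p^5 + 6*p^4 - 21*p^3 - 74*p^2 + 168*p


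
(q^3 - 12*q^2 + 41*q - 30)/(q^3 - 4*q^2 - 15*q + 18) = (q - 5)/(q + 3)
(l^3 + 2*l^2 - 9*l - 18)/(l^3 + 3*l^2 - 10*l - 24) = (l + 3)/(l + 4)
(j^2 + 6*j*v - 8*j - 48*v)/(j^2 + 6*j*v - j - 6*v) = (j - 8)/(j - 1)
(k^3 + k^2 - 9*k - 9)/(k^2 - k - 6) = (k^2 + 4*k + 3)/(k + 2)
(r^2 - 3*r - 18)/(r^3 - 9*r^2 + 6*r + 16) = (r^2 - 3*r - 18)/(r^3 - 9*r^2 + 6*r + 16)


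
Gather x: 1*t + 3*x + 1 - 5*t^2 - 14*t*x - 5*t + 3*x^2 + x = -5*t^2 - 4*t + 3*x^2 + x*(4 - 14*t) + 1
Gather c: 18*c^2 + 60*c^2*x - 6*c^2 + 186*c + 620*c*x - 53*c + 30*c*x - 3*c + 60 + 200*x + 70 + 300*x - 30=c^2*(60*x + 12) + c*(650*x + 130) + 500*x + 100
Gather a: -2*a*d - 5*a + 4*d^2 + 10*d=a*(-2*d - 5) + 4*d^2 + 10*d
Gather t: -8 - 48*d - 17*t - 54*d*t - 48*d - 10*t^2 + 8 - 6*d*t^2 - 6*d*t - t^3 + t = -96*d - t^3 + t^2*(-6*d - 10) + t*(-60*d - 16)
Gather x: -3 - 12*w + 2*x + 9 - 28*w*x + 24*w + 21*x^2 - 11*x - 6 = 12*w + 21*x^2 + x*(-28*w - 9)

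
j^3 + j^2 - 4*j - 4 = (j - 2)*(j + 1)*(j + 2)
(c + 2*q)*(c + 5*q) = c^2 + 7*c*q + 10*q^2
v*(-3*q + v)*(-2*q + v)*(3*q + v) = 18*q^3*v - 9*q^2*v^2 - 2*q*v^3 + v^4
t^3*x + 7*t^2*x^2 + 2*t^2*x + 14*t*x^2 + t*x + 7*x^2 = (t + 1)*(t + 7*x)*(t*x + x)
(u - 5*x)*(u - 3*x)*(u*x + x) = u^3*x - 8*u^2*x^2 + u^2*x + 15*u*x^3 - 8*u*x^2 + 15*x^3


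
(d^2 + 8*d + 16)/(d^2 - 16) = (d + 4)/(d - 4)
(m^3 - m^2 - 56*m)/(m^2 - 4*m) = (m^2 - m - 56)/(m - 4)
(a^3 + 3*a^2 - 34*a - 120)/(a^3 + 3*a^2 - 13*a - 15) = (a^2 - 2*a - 24)/(a^2 - 2*a - 3)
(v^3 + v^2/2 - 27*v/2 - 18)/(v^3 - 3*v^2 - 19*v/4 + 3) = 2*(v + 3)/(2*v - 1)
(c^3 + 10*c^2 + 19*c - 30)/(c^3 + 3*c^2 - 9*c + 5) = (c + 6)/(c - 1)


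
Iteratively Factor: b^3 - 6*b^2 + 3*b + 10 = (b - 2)*(b^2 - 4*b - 5) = (b - 5)*(b - 2)*(b + 1)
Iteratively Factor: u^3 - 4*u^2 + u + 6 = (u - 2)*(u^2 - 2*u - 3) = (u - 2)*(u + 1)*(u - 3)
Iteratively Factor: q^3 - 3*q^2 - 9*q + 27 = (q + 3)*(q^2 - 6*q + 9) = (q - 3)*(q + 3)*(q - 3)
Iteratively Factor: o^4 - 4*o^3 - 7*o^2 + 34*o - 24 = (o - 4)*(o^3 - 7*o + 6) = (o - 4)*(o - 1)*(o^2 + o - 6) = (o - 4)*(o - 1)*(o + 3)*(o - 2)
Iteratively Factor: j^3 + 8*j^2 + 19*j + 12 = (j + 3)*(j^2 + 5*j + 4) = (j + 1)*(j + 3)*(j + 4)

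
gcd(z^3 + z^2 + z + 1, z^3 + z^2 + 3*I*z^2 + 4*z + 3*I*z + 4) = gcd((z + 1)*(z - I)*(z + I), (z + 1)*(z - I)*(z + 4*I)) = z^2 + z*(1 - I) - I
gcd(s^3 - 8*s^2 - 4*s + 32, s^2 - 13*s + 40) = s - 8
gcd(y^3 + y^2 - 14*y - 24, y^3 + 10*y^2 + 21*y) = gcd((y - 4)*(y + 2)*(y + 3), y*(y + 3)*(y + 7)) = y + 3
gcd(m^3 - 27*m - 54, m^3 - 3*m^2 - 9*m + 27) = m + 3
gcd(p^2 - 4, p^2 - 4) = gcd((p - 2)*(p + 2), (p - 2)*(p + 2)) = p^2 - 4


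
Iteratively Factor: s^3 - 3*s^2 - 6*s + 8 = (s - 1)*(s^2 - 2*s - 8) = (s - 1)*(s + 2)*(s - 4)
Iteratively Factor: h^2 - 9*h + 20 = (h - 4)*(h - 5)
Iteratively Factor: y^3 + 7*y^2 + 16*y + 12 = (y + 2)*(y^2 + 5*y + 6) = (y + 2)*(y + 3)*(y + 2)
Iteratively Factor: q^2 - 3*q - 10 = (q + 2)*(q - 5)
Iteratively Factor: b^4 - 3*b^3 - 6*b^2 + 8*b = (b)*(b^3 - 3*b^2 - 6*b + 8) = b*(b - 4)*(b^2 + b - 2) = b*(b - 4)*(b - 1)*(b + 2)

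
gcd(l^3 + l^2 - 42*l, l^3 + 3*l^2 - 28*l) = l^2 + 7*l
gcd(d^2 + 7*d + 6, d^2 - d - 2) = d + 1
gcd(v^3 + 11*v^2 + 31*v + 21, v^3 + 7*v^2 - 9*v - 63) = v^2 + 10*v + 21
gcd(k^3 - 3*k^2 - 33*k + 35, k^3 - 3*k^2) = 1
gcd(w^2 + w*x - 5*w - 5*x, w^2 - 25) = w - 5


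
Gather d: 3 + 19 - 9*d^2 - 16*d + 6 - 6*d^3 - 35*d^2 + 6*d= -6*d^3 - 44*d^2 - 10*d + 28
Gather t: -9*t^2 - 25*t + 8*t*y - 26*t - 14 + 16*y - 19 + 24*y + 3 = -9*t^2 + t*(8*y - 51) + 40*y - 30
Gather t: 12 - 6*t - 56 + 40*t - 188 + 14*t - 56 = 48*t - 288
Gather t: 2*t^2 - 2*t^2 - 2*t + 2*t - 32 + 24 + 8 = 0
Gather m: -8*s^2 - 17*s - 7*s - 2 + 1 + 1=-8*s^2 - 24*s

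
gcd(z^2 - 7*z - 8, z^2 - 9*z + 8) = z - 8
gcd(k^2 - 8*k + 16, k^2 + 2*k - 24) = k - 4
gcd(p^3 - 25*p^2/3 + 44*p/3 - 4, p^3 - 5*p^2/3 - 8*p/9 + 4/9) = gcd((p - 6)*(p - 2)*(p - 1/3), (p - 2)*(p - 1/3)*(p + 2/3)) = p^2 - 7*p/3 + 2/3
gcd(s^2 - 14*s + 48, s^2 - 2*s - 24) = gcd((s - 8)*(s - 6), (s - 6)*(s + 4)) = s - 6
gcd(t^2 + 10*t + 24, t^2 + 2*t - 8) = t + 4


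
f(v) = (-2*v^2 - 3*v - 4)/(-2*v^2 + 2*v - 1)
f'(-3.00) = -0.07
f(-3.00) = 0.52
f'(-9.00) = -0.02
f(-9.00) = 0.77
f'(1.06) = -10.20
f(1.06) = 8.36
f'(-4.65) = -0.05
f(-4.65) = 0.62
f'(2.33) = -1.38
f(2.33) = 3.04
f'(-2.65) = -0.07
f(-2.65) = 0.50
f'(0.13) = 15.48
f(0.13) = 5.72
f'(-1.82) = -0.00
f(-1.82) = 0.46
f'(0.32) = 19.24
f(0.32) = 9.14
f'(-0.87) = 0.77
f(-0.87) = 0.68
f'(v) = (-4*v - 3)/(-2*v^2 + 2*v - 1) + (4*v - 2)*(-2*v^2 - 3*v - 4)/(-2*v^2 + 2*v - 1)^2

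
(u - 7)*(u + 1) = u^2 - 6*u - 7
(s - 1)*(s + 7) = s^2 + 6*s - 7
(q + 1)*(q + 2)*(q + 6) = q^3 + 9*q^2 + 20*q + 12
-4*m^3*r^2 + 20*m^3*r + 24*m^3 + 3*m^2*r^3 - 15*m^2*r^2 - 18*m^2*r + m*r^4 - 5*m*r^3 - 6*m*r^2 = (-m + r)*(4*m + r)*(r - 6)*(m*r + m)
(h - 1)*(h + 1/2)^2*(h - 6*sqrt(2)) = h^4 - 6*sqrt(2)*h^3 - 3*h^2/4 - h/4 + 9*sqrt(2)*h/2 + 3*sqrt(2)/2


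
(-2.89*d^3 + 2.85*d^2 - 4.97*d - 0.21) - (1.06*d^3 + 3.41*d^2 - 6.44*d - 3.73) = -3.95*d^3 - 0.56*d^2 + 1.47*d + 3.52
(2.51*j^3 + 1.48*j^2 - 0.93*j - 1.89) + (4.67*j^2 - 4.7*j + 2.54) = 2.51*j^3 + 6.15*j^2 - 5.63*j + 0.65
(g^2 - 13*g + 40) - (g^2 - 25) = 65 - 13*g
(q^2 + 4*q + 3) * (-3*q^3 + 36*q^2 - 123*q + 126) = -3*q^5 + 24*q^4 + 12*q^3 - 258*q^2 + 135*q + 378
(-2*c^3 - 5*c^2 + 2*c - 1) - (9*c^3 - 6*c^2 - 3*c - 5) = -11*c^3 + c^2 + 5*c + 4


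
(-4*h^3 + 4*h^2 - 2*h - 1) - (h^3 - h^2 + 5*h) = -5*h^3 + 5*h^2 - 7*h - 1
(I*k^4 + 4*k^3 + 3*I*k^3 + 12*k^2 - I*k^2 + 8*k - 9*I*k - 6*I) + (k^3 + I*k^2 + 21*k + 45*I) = I*k^4 + 5*k^3 + 3*I*k^3 + 12*k^2 + 29*k - 9*I*k + 39*I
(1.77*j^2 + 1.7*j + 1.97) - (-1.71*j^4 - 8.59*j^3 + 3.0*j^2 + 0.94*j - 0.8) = 1.71*j^4 + 8.59*j^3 - 1.23*j^2 + 0.76*j + 2.77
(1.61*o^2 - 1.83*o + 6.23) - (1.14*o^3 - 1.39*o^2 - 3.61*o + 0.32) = -1.14*o^3 + 3.0*o^2 + 1.78*o + 5.91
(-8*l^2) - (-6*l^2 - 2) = 2 - 2*l^2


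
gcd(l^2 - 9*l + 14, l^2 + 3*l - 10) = l - 2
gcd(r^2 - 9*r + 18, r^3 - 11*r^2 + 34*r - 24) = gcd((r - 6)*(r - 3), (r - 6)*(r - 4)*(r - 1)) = r - 6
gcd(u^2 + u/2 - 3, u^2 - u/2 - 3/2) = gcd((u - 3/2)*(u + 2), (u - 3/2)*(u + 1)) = u - 3/2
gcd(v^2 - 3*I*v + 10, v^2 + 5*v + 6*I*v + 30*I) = 1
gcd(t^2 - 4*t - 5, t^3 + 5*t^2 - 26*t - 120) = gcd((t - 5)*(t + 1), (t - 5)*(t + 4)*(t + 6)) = t - 5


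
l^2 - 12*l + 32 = (l - 8)*(l - 4)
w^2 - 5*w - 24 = (w - 8)*(w + 3)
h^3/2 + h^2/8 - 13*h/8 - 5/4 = (h/2 + 1/2)*(h - 2)*(h + 5/4)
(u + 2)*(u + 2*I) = u^2 + 2*u + 2*I*u + 4*I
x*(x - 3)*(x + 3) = x^3 - 9*x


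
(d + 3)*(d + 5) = d^2 + 8*d + 15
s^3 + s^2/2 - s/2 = s*(s - 1/2)*(s + 1)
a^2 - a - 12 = (a - 4)*(a + 3)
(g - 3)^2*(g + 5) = g^3 - g^2 - 21*g + 45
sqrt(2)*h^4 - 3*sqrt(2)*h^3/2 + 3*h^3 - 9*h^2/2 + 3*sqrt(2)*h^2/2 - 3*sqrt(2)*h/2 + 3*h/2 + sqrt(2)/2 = (h - 1)*(h - 1/2)*(h + sqrt(2))*(sqrt(2)*h + 1)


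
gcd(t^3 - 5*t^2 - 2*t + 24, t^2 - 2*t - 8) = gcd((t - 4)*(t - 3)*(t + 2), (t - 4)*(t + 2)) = t^2 - 2*t - 8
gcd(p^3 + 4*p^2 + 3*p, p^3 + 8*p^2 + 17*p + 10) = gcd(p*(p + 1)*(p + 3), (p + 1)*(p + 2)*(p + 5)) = p + 1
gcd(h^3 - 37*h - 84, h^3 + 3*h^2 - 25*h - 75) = h + 3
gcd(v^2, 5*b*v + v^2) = v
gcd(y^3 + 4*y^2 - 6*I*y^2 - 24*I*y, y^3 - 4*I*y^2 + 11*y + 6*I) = y - 6*I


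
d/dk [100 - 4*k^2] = -8*k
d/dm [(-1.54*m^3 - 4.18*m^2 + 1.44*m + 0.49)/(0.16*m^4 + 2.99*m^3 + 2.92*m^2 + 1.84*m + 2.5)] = (0.2464*m^6 + 1.3376*m^5 + 7.3102*m^4 - 14.592*m^3 - 27.8413*m^2 - 23.7616*m + 2.6984)/(0.0256*m^8 + 0.9568*m^7 + 9.8745*m^6 + 18.0504*m^5 + 20.3296*m^4 + 25.6956*m^3 + 17.9856*m^2 + 9.2*m + 6.25)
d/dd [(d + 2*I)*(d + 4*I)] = 2*d + 6*I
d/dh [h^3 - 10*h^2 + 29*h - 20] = 3*h^2 - 20*h + 29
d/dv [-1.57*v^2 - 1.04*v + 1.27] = -3.14*v - 1.04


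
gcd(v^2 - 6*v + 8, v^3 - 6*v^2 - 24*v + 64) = v - 2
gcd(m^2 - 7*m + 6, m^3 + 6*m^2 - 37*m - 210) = m - 6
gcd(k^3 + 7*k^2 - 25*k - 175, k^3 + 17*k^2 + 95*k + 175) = k^2 + 12*k + 35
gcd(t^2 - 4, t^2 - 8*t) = 1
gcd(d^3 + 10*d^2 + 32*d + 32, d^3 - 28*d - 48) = d^2 + 6*d + 8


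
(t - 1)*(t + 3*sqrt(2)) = t^2 - t + 3*sqrt(2)*t - 3*sqrt(2)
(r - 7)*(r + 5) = r^2 - 2*r - 35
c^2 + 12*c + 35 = (c + 5)*(c + 7)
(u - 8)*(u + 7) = u^2 - u - 56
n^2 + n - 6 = (n - 2)*(n + 3)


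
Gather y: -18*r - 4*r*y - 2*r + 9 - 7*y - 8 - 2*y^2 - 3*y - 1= -20*r - 2*y^2 + y*(-4*r - 10)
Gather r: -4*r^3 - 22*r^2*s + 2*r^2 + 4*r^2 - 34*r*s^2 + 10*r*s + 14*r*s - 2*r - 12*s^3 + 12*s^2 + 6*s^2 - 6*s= -4*r^3 + r^2*(6 - 22*s) + r*(-34*s^2 + 24*s - 2) - 12*s^3 + 18*s^2 - 6*s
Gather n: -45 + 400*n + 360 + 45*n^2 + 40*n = 45*n^2 + 440*n + 315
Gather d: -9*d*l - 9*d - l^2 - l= d*(-9*l - 9) - l^2 - l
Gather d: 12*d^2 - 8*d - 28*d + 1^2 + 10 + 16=12*d^2 - 36*d + 27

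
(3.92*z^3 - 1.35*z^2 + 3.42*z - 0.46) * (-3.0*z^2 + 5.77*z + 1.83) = -11.76*z^5 + 26.6684*z^4 - 10.8759*z^3 + 18.6429*z^2 + 3.6044*z - 0.8418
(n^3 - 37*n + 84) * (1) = n^3 - 37*n + 84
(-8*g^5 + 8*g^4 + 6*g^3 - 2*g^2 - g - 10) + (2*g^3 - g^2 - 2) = -8*g^5 + 8*g^4 + 8*g^3 - 3*g^2 - g - 12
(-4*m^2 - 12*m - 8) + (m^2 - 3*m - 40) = -3*m^2 - 15*m - 48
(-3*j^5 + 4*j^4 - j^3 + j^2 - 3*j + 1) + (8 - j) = -3*j^5 + 4*j^4 - j^3 + j^2 - 4*j + 9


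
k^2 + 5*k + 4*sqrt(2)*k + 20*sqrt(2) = (k + 5)*(k + 4*sqrt(2))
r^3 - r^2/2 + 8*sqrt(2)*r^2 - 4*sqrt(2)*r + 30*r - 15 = (r - 1/2)*(r + 3*sqrt(2))*(r + 5*sqrt(2))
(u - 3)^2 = u^2 - 6*u + 9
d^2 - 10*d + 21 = (d - 7)*(d - 3)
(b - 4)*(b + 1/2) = b^2 - 7*b/2 - 2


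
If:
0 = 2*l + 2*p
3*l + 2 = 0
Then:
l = -2/3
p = 2/3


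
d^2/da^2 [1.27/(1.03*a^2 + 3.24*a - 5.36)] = (-2.694686*a^2 - 8.476488*a + 1.27*(2.06*a + 3.24)*(4.12*a + 6.48) + 14.022832)/(1.03*a^2 + 3.24*a - 5.36)^3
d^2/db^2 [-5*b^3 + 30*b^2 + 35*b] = 60 - 30*b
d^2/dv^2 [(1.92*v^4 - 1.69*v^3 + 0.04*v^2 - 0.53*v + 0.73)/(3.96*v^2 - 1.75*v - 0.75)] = (60.217344*v^6 - 79.8336*v^5 + 1.0656*v^4 + 3.86205399999999*v^3 + 69.049458*v^2 - 45.50175*v + 10.2437)/(62.099136*v^6 - 82.3284*v^5 + 1.0989*v^4 + 25.825625*v^3 - 0.208125*v^2 - 2.953125*v - 0.421875)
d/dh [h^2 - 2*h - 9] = 2*h - 2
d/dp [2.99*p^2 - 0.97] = 5.98*p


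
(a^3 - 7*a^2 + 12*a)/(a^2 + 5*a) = (a^2 - 7*a + 12)/(a + 5)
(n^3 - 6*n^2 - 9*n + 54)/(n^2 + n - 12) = (n^2 - 3*n - 18)/(n + 4)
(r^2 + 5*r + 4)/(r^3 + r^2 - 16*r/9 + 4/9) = 9*(r^2 + 5*r + 4)/(9*r^3 + 9*r^2 - 16*r + 4)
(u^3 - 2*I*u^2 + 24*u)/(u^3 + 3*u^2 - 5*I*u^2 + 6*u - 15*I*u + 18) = u*(u + 4*I)/(u^2 + u*(3 + I) + 3*I)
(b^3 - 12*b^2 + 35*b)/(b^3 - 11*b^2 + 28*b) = (b - 5)/(b - 4)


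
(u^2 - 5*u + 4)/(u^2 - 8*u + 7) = (u - 4)/(u - 7)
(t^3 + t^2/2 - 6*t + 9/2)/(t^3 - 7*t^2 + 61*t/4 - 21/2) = 2*(t^2 + 2*t - 3)/(2*t^2 - 11*t + 14)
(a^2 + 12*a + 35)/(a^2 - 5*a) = (a^2 + 12*a + 35)/(a*(a - 5))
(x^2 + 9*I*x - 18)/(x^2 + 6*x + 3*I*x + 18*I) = (x + 6*I)/(x + 6)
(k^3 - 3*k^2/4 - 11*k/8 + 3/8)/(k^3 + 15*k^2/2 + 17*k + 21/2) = (8*k^2 - 14*k + 3)/(4*(2*k^2 + 13*k + 21))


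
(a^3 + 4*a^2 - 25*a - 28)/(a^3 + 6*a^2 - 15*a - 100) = (a^2 + 8*a + 7)/(a^2 + 10*a + 25)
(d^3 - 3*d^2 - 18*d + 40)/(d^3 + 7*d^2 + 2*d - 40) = (d - 5)/(d + 5)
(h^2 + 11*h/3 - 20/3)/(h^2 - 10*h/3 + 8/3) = (h + 5)/(h - 2)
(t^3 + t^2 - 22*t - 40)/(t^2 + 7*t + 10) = (t^2 - t - 20)/(t + 5)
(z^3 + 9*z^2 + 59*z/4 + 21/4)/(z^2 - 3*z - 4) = (4*z^3 + 36*z^2 + 59*z + 21)/(4*(z^2 - 3*z - 4))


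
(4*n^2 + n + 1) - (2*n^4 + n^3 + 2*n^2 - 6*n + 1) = -2*n^4 - n^3 + 2*n^2 + 7*n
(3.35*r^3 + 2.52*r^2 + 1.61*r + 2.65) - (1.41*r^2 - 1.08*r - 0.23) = 3.35*r^3 + 1.11*r^2 + 2.69*r + 2.88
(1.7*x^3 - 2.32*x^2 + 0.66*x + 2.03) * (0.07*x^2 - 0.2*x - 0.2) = 0.119*x^5 - 0.5024*x^4 + 0.1702*x^3 + 0.4741*x^2 - 0.538*x - 0.406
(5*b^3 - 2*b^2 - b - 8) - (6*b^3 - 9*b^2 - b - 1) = -b^3 + 7*b^2 - 7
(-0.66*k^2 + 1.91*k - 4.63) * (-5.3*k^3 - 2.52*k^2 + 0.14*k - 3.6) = 3.498*k^5 - 8.4598*k^4 + 19.6334*k^3 + 14.311*k^2 - 7.5242*k + 16.668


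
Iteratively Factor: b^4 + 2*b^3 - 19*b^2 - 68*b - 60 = (b + 2)*(b^3 - 19*b - 30) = (b + 2)*(b + 3)*(b^2 - 3*b - 10) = (b - 5)*(b + 2)*(b + 3)*(b + 2)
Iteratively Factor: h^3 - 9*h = (h + 3)*(h^2 - 3*h) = (h - 3)*(h + 3)*(h)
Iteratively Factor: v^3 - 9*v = (v)*(v^2 - 9) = v*(v + 3)*(v - 3)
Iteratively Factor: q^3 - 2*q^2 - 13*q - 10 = (q + 1)*(q^2 - 3*q - 10) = (q + 1)*(q + 2)*(q - 5)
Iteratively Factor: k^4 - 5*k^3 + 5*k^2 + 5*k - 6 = (k - 2)*(k^3 - 3*k^2 - k + 3) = (k - 2)*(k - 1)*(k^2 - 2*k - 3) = (k - 2)*(k - 1)*(k + 1)*(k - 3)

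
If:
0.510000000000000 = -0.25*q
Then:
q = -2.04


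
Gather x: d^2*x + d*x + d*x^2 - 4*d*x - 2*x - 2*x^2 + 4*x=x^2*(d - 2) + x*(d^2 - 3*d + 2)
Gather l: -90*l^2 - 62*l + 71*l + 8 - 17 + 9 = -90*l^2 + 9*l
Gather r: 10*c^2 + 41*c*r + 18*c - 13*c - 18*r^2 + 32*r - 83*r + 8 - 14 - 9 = 10*c^2 + 5*c - 18*r^2 + r*(41*c - 51) - 15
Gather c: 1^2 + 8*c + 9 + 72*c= 80*c + 10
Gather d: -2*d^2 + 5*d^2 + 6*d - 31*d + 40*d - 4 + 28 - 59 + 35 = 3*d^2 + 15*d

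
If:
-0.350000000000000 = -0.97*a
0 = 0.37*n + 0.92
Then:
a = 0.36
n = -2.49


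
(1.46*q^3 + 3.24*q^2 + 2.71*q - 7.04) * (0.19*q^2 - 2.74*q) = 0.2774*q^5 - 3.3848*q^4 - 8.3627*q^3 - 8.763*q^2 + 19.2896*q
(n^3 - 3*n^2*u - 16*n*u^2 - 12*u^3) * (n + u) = n^4 - 2*n^3*u - 19*n^2*u^2 - 28*n*u^3 - 12*u^4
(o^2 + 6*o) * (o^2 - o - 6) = o^4 + 5*o^3 - 12*o^2 - 36*o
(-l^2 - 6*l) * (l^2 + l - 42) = -l^4 - 7*l^3 + 36*l^2 + 252*l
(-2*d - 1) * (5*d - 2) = -10*d^2 - d + 2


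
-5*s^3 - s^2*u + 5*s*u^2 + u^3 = (-s + u)*(s + u)*(5*s + u)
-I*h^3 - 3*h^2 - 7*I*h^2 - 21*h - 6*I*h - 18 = (h + 6)*(h - 3*I)*(-I*h - I)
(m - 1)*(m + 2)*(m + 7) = m^3 + 8*m^2 + 5*m - 14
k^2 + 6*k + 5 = (k + 1)*(k + 5)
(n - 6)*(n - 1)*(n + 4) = n^3 - 3*n^2 - 22*n + 24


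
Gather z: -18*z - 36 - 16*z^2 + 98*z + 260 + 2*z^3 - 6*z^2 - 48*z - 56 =2*z^3 - 22*z^2 + 32*z + 168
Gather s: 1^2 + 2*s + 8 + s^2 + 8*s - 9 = s^2 + 10*s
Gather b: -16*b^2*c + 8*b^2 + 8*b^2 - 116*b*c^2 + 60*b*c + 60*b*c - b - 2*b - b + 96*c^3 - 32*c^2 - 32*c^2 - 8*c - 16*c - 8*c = b^2*(16 - 16*c) + b*(-116*c^2 + 120*c - 4) + 96*c^3 - 64*c^2 - 32*c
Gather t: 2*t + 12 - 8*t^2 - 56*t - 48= -8*t^2 - 54*t - 36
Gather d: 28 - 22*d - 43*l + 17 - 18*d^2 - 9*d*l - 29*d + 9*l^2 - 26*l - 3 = -18*d^2 + d*(-9*l - 51) + 9*l^2 - 69*l + 42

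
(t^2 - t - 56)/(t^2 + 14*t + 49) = (t - 8)/(t + 7)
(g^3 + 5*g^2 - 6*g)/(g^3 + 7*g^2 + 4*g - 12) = g/(g + 2)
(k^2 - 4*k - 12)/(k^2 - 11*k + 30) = (k + 2)/(k - 5)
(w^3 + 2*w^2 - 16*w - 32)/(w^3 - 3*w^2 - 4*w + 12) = (w^2 - 16)/(w^2 - 5*w + 6)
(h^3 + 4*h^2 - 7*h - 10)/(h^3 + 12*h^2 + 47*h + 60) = (h^2 - h - 2)/(h^2 + 7*h + 12)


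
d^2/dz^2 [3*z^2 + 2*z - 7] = 6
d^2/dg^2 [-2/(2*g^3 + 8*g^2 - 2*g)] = 2*(g*(3*g + 4)*(g^2 + 4*g - 1) - (3*g^2 + 8*g - 1)^2)/(g^3*(g^2 + 4*g - 1)^3)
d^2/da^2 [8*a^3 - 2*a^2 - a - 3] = 48*a - 4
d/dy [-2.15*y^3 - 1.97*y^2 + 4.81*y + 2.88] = -6.45*y^2 - 3.94*y + 4.81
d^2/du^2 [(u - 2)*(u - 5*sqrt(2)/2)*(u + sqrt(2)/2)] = 6*u - 4*sqrt(2) - 4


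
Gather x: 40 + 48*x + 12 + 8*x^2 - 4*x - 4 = 8*x^2 + 44*x + 48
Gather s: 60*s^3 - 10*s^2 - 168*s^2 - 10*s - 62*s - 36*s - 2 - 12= 60*s^3 - 178*s^2 - 108*s - 14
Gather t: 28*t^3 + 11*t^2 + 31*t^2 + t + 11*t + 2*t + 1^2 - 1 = 28*t^3 + 42*t^2 + 14*t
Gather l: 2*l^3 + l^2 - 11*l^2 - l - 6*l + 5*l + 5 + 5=2*l^3 - 10*l^2 - 2*l + 10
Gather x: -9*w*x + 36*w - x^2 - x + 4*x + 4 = 36*w - x^2 + x*(3 - 9*w) + 4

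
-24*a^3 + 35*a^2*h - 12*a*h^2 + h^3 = (-8*a + h)*(-3*a + h)*(-a + h)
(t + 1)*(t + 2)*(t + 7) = t^3 + 10*t^2 + 23*t + 14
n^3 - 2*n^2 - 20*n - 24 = (n - 6)*(n + 2)^2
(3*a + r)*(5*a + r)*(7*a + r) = 105*a^3 + 71*a^2*r + 15*a*r^2 + r^3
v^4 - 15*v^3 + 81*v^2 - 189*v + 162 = (v - 6)*(v - 3)^3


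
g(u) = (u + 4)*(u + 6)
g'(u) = 2*u + 10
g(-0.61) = 18.27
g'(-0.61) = 8.78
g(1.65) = 43.22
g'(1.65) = 13.30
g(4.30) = 85.49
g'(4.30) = 18.60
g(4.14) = 82.54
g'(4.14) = 18.28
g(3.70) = 74.69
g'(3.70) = 17.40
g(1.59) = 42.43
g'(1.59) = 13.18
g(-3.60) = 0.96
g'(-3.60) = 2.80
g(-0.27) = 21.37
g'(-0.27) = 9.46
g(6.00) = 120.00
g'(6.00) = 22.00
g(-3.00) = 3.00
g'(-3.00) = 4.00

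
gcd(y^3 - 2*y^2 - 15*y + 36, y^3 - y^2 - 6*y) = y - 3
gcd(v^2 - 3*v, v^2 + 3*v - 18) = v - 3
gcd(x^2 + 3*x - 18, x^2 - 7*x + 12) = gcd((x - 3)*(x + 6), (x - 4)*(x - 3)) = x - 3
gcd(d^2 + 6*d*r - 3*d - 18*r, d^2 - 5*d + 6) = d - 3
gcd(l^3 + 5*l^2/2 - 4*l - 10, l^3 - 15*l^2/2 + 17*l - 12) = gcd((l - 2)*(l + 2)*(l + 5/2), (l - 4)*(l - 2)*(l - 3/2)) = l - 2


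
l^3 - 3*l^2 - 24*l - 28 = (l - 7)*(l + 2)^2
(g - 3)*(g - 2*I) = g^2 - 3*g - 2*I*g + 6*I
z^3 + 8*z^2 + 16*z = z*(z + 4)^2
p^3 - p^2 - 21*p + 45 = (p - 3)^2*(p + 5)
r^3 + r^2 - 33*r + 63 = (r - 3)^2*(r + 7)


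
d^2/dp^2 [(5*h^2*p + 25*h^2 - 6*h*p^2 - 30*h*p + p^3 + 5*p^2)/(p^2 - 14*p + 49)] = 2*(5*h^2*p + 145*h^2 - 114*h*p - 714*h + 217*p + 245)/(p^4 - 28*p^3 + 294*p^2 - 1372*p + 2401)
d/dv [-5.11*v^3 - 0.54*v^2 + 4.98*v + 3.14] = -15.33*v^2 - 1.08*v + 4.98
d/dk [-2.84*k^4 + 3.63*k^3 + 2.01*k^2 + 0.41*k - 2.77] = -11.36*k^3 + 10.89*k^2 + 4.02*k + 0.41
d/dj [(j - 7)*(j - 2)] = 2*j - 9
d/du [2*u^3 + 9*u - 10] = 6*u^2 + 9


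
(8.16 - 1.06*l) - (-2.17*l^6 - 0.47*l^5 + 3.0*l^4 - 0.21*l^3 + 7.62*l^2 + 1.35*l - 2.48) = 2.17*l^6 + 0.47*l^5 - 3.0*l^4 + 0.21*l^3 - 7.62*l^2 - 2.41*l + 10.64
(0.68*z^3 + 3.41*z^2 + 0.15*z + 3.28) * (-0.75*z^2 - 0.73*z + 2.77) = -0.51*z^5 - 3.0539*z^4 - 0.7182*z^3 + 6.8762*z^2 - 1.9789*z + 9.0856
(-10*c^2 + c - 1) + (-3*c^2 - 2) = -13*c^2 + c - 3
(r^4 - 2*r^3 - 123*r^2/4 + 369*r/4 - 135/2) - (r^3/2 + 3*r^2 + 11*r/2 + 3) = r^4 - 5*r^3/2 - 135*r^2/4 + 347*r/4 - 141/2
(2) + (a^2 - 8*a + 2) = a^2 - 8*a + 4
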